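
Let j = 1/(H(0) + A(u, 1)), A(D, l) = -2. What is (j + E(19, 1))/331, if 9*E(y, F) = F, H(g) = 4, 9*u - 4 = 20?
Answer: 11/5958 ≈ 0.0018463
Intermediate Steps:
u = 8/3 (u = 4/9 + (1/9)*20 = 4/9 + 20/9 = 8/3 ≈ 2.6667)
E(y, F) = F/9
j = 1/2 (j = 1/(4 - 2) = 1/2 ≈ 0.50000)
(j + E(19, 1))/331 = (1/2 + (1/9)*1)/331 = (1/2 + 1/9)*(1/331) = (11/18)*(1/331) = 11/5958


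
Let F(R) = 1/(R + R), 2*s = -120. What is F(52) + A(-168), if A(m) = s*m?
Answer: 1048321/104 ≈ 10080.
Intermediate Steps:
s = -60 (s = (1/2)*(-120) = -60)
F(R) = 1/(2*R)
A(m) = -60*m
F(52) + A(-168) = (1/2)/52 - 60*(-168) = (1/2)*(1/52) + 10080 = 1/104 + 10080 = 1048321/104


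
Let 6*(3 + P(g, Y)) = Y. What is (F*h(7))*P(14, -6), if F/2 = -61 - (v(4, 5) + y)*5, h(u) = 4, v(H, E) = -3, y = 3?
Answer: 1952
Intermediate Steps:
P(g, Y) = -3 + Y/6
F = -122 (F = 2*(-61 - (-3 + 3)*5) = 2*(-61 - 0*5) = 2*(-61 - 1*0) = 2*(-61 + 0) = 2*(-61) = -122)
(F*h(7))*P(14, -6) = (-122*4)*(-3 + (⅙)*(-6)) = -488*(-3 - 1) = -488*(-4) = 1952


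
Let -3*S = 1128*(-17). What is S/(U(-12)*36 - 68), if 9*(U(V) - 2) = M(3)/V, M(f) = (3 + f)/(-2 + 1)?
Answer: 3196/3 ≈ 1065.3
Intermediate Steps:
S = 6392 (S = -376*(-17) = -⅓*(-19176) = 6392)
M(f) = -3 - f (M(f) = (3 + f)/(-1) = (3 + f)*(-1) = -3 - f)
U(V) = 2 - 2/(3*V) (U(V) = 2 + ((-3 - 1*3)/V)/9 = 2 + ((-3 - 3)/V)/9 = 2 + (-6/V)/9 = 2 - 2/(3*V))
S/(U(-12)*36 - 68) = 6392/((2 - ⅔/(-12))*36 - 68) = 6392/((2 - ⅔*(-1/12))*36 - 68) = 6392/((2 + 1/18)*36 - 68) = 6392/((37/18)*36 - 68) = 6392/(74 - 68) = 6392/6 = 6392*(⅙) = 3196/3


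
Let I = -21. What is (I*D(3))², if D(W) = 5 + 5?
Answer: 44100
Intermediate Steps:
D(W) = 10
(I*D(3))² = (-21*10)² = (-210)² = 44100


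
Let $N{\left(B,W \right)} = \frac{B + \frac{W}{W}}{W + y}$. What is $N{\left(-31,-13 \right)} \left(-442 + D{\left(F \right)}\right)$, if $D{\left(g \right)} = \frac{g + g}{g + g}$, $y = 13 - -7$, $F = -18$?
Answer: $1890$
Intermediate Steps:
$y = 20$ ($y = 13 + 7 = 20$)
$N{\left(B,W \right)} = \frac{1 + B}{20 + W}$ ($N{\left(B,W \right)} = \frac{B + \frac{W}{W}}{W + 20} = \frac{B + 1}{20 + W} = \frac{1 + B}{20 + W}$)
$D{\left(g \right)} = 1$ ($D{\left(g \right)} = \frac{2 g}{2 g} = 2 g \frac{1}{2 g} = 1$)
$N{\left(-31,-13 \right)} \left(-442 + D{\left(F \right)}\right) = \frac{1 - 31}{20 - 13} \left(-442 + 1\right) = \frac{1}{7} \left(-30\right) \left(-441\right) = \left(- \frac{30}{7}\right) \left(-441\right) = 1890$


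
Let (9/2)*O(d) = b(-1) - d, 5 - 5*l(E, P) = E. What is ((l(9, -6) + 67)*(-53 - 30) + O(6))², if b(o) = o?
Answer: 61170644929/2025 ≈ 3.0208e+7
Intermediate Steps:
l(E, P) = 1 - E/5
O(d) = -2/9 - 2*d/9 (O(d) = 2*(-1 - d)/9 = -2/9 - 2*d/9)
((l(9, -6) + 67)*(-53 - 30) + O(6))² = (((1 - ⅕*9) + 67)*(-53 - 30) + (-2/9 - 2/9*6))² = (((1 - 9/5) + 67)*(-83) + (-2/9 - 4/3))² = ((-⅘ + 67)*(-83) - 14/9)² = ((331/5)*(-83) - 14/9)² = (-27473/5 - 14/9)² = (-247327/45)² = 61170644929/2025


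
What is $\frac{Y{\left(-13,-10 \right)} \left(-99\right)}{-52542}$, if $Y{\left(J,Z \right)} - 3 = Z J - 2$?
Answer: $\frac{1441}{5838} \approx 0.24683$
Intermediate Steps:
$Y{\left(J,Z \right)} = 1 + J Z$ ($Y{\left(J,Z \right)} = 3 + \left(Z J - 2\right) = 3 + \left(J Z - 2\right) = 3 + \left(-2 + J Z\right) = 1 + J Z$)
$\frac{Y{\left(-13,-10 \right)} \left(-99\right)}{-52542} = \frac{\left(1 - -130\right) \left(-99\right)}{-52542} = \left(1 + 130\right) \left(-99\right) \left(- \frac{1}{52542}\right) = 131 \left(-99\right) \left(- \frac{1}{52542}\right) = \left(-12969\right) \left(- \frac{1}{52542}\right) = \frac{1441}{5838}$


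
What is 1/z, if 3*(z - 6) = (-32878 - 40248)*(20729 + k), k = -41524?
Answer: 3/1520655188 ≈ 1.9728e-9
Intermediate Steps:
z = 1520655188/3 (z = 6 + ((-32878 - 40248)*(20729 - 41524))/3 = 6 + (-73126*(-20795))/3 = 6 + (⅓)*1520655170 = 6 + 1520655170/3 = 1520655188/3 ≈ 5.0689e+8)
1/z = 1/(1520655188/3) = 3/1520655188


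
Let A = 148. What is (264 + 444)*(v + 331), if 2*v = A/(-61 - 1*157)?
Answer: 25517736/109 ≈ 2.3411e+5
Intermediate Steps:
v = -37/109 (v = (148/(-61 - 1*157))/2 = (148/(-61 - 157))/2 = (148/(-218))/2 = (148*(-1/218))/2 = (1/2)*(-74/109) = -37/109 ≈ -0.33945)
(264 + 444)*(v + 331) = (264 + 444)*(-37/109 + 331) = 708*(36042/109) = 25517736/109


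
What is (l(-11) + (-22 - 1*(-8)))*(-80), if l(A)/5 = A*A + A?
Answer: -42880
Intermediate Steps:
l(A) = 5*A + 5*A² (l(A) = 5*(A*A + A) = 5*(A² + A) = 5*(A + A²) = 5*A + 5*A²)
(l(-11) + (-22 - 1*(-8)))*(-80) = (5*(-11)*(1 - 11) + (-22 - 1*(-8)))*(-80) = (5*(-11)*(-10) + (-22 + 8))*(-80) = (550 - 14)*(-80) = 536*(-80) = -42880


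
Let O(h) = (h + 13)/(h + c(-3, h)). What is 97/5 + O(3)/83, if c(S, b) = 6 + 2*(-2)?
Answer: 8067/415 ≈ 19.439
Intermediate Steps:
c(S, b) = 2 (c(S, b) = 6 - 4 = 2)
O(h) = (13 + h)/(2 + h) (O(h) = (h + 13)/(h + 2) = (13 + h)/(2 + h))
97/5 + O(3)/83 = 97/5 + ((13 + 3)/(2 + 3))/83 = 97*(⅕) + (16/5)*(1/83) = 97/5 + ((⅕)*16)*(1/83) = 97/5 + (16/5)*(1/83) = 97/5 + 16/415 = 8067/415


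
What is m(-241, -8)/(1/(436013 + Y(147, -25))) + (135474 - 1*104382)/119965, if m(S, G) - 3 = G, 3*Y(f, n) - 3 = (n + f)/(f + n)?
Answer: -784596799199/359895 ≈ -2.1801e+6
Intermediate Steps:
Y(f, n) = 4/3 (Y(f, n) = 1 + ((n + f)/(f + n))/3 = 1 + ((f + n)/(f + n))/3 = 1 + (⅓)*1 = 1 + ⅓ = 4/3)
m(S, G) = 3 + G
m(-241, -8)/(1/(436013 + Y(147, -25))) + (135474 - 1*104382)/119965 = (3 - 8)/(1/(436013 + 4/3)) + (135474 - 1*104382)/119965 = -5/(1/(1308043/3)) + (135474 - 104382)*(1/119965) = -5/3/1308043 + 31092*(1/119965) = -5*1308043/3 + 31092/119965 = -6540215/3 + 31092/119965 = -784596799199/359895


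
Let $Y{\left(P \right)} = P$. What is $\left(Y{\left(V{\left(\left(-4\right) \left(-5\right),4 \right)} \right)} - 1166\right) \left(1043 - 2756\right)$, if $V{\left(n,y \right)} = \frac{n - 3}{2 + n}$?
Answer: $\frac{43912755}{22} \approx 1.996 \cdot 10^{6}$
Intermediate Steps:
$V{\left(n,y \right)} = \frac{-3 + n}{2 + n}$
$\left(Y{\left(V{\left(\left(-4\right) \left(-5\right),4 \right)} \right)} - 1166\right) \left(1043 - 2756\right) = \left(\frac{-3 - -20}{2 - -20} - 1166\right) \left(1043 - 2756\right) = \left(\frac{-3 + 20}{2 + 20} - 1166\right) \left(-1713\right) = \left(\frac{1}{22} \cdot 17 - 1166\right) \left(-1713\right) = \left(\frac{17}{22} - 1166\right) \left(-1713\right) = \left(- \frac{25635}{22}\right) \left(-1713\right) = \frac{43912755}{22}$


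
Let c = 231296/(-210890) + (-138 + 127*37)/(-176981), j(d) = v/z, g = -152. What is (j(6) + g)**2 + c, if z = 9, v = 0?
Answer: 431140390302347/18661761545 ≈ 23103.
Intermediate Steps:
j(d) = 0 (j(d) = 0/9 = 0*(1/9) = 0)
c = -20948433333/18661761545 (c = 231296*(-1/210890) + (-138 + 4699)*(-1/176981) = -115648/105445 + 4561*(-1/176981) = -115648/105445 - 4561/176981 = -20948433333/18661761545 ≈ -1.1225)
(j(6) + g)**2 + c = (0 - 152)**2 - 20948433333/18661761545 = (-152)**2 - 20948433333/18661761545 = 23104 - 20948433333/18661761545 = 431140390302347/18661761545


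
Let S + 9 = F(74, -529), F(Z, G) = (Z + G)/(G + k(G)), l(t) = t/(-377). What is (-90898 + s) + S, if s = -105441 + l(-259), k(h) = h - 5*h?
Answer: -117474572554/598299 ≈ -1.9635e+5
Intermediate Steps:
k(h) = -4*h
l(t) = -t/377 (l(t) = t*(-1/377) = -t/377)
F(Z, G) = -(G + Z)/(3*G) (F(Z, G) = (Z + G)/(G - 4*G) = (G + Z)/((-3*G)) = (G + Z)*(-1/(3*G)) = -(G + Z)/(3*G))
s = -39750998/377 (s = -105441 - 1/377*(-259) = -105441 + 259/377 = -39750998/377 ≈ -1.0544e+5)
S = -14738/1587 (S = -9 + (⅓)*(-1*(-529) - 1*74)/(-529) = -9 + (⅓)*(-1/529)*(529 - 74) = -9 + (⅓)*(-1/529)*455 = -9 - 455/1587 = -14738/1587 ≈ -9.2867)
(-90898 + s) + S = (-90898 - 39750998/377) - 14738/1587 = -74019544/377 - 14738/1587 = -117474572554/598299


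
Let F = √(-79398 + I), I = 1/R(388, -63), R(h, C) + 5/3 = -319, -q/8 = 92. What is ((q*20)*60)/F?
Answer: 294400*I*√73478405598/25460293 ≈ 3134.4*I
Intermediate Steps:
q = -736 (q = -8*92 = -736)
R(h, C) = -962/3 (R(h, C) = -5/3 - 319 = -962/3)
I = -3/962 (I = 1/(-962/3) = -3/962 ≈ -0.0031185)
F = I*√73478405598/962 (F = √(-79398 - 3/962) = √(-76380879/962) = I*√73478405598/962 ≈ 281.78*I)
((q*20)*60)/F = (-736*20*60)/((I*√73478405598/962)) = (-14720*60)*(-I*√73478405598/76380879) = -(-294400)*I*√73478405598/25460293 = 294400*I*√73478405598/25460293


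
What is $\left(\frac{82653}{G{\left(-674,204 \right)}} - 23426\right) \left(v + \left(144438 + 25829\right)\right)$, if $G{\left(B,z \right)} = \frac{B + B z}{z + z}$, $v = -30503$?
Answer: $- \frac{228548580924408}{69085} \approx -3.3082 \cdot 10^{9}$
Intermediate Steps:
$G{\left(B,z \right)} = \frac{B + B z}{2 z}$
$\left(\frac{82653}{G{\left(-674,204 \right)}} - 23426\right) \left(v + \left(144438 + 25829\right)\right) = \left(\frac{82653}{\frac{1}{2} \left(-674\right) \frac{1}{204} \left(1 + 204\right)} - 23426\right) \left(-30503 + \left(144438 + 25829\right)\right) = \left(\frac{82653}{\frac{1}{2} \left(-674\right) \frac{1}{204} \cdot 205} - 23426\right) \left(-30503 + 170267\right) = \left(\frac{82653}{- \frac{69085}{204}} - 23426\right) 139764 = \left(82653 \left(- \frac{204}{69085}\right) - 23426\right) 139764 = \left(- \frac{16861212}{69085} - 23426\right) 139764 = \left(- \frac{1635246422}{69085}\right) 139764 = - \frac{228548580924408}{69085}$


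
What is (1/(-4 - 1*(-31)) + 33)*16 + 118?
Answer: 17458/27 ≈ 646.59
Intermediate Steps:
(1/(-4 - 1*(-31)) + 33)*16 + 118 = (1/(-4 + 31) + 33)*16 + 118 = (1/27 + 33)*16 + 118 = (892/27)*16 + 118 = 14272/27 + 118 = 17458/27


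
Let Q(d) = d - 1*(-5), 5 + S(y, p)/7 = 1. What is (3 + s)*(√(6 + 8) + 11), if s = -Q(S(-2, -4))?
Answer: 286 + 26*√14 ≈ 383.28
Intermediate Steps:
S(y, p) = -28 (S(y, p) = -35 + 7*1 = -35 + 7 = -28)
Q(d) = 5 + d (Q(d) = d + 5 = 5 + d)
s = 23 (s = -(5 - 28) = -1*(-23) = 23)
(3 + s)*(√(6 + 8) + 11) = (3 + 23)*(√(6 + 8) + 11) = 26*(√14 + 11) = 26*(11 + √14) = 286 + 26*√14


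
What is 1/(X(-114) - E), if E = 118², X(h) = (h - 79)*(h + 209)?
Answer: -1/32259 ≈ -3.0999e-5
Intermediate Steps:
X(h) = (-79 + h)*(209 + h)
E = 13924
1/(X(-114) - E) = 1/((-16511 + (-114)² + 130*(-114)) - 1*13924) = 1/((-16511 + 12996 - 14820) - 13924) = 1/(-18335 - 13924) = 1/(-32259) = -1/32259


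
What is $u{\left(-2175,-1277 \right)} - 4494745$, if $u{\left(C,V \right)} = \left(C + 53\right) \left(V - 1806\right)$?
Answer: $2047381$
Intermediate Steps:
$u{\left(C,V \right)} = \left(-1806 + V\right) \left(53 + C\right)$ ($u{\left(C,V \right)} = \left(53 + C\right) \left(-1806 + V\right) = \left(-1806 + V\right) \left(53 + C\right)$)
$u{\left(-2175,-1277 \right)} - 4494745 = \left(-95718 - -3928050 + 53 \left(-1277\right) - -2777475\right) - 4494745 = \left(-95718 + 3928050 - 67681 + 2777475\right) - 4494745 = 6542126 - 4494745 = 2047381$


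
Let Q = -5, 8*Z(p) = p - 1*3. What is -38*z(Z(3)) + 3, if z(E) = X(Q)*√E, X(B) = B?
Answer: 3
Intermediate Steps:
Z(p) = -3/8 + p/8 (Z(p) = (p - 1*3)/8 = (p - 3)/8 = (-3 + p)/8 = -3/8 + p/8)
z(E) = -5*√E
-38*z(Z(3)) + 3 = -(-190)*√(-3/8 + (⅛)*3) + 3 = -(-190)*√(-3/8 + 3/8) + 3 = -(-190)*√0 + 3 = -(-190)*0 + 3 = -38*0 + 3 = 0 + 3 = 3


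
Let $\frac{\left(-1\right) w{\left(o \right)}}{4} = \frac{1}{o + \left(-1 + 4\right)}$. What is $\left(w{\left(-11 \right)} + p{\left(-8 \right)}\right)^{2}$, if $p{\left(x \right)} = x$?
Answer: $\frac{225}{4} \approx 56.25$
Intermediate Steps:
$w{\left(o \right)} = - \frac{4}{3 + o}$ ($w{\left(o \right)} = - \frac{4}{o + \left(-1 + 4\right)} = - \frac{4}{o + 3} = - \frac{4}{3 + o}$)
$\left(w{\left(-11 \right)} + p{\left(-8 \right)}\right)^{2} = \left(- \frac{4}{3 - 11} - 8\right)^{2} = \left(- \frac{4}{-8} - 8\right)^{2} = \left(\left(-4\right) \left(- \frac{1}{8}\right) - 8\right)^{2} = \left(\frac{1}{2} - 8\right)^{2} = \left(- \frac{15}{2}\right)^{2} = \frac{225}{4}$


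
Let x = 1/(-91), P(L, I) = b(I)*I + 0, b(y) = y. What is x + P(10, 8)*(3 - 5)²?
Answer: 23295/91 ≈ 255.99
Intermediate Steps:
P(L, I) = I² (P(L, I) = I*I + 0 = I² + 0 = I²)
x = -1/91 ≈ -0.010989
x + P(10, 8)*(3 - 5)² = -1/91 + 8²*(3 - 5)² = -1/91 + 64*(-2)² = -1/91 + 64*4 = -1/91 + 256 = 23295/91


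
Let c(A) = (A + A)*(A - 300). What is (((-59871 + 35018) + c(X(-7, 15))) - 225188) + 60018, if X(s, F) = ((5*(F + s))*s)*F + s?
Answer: 37731875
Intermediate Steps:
X(s, F) = s + F*s*(5*F + 5*s) (X(s, F) = ((5*F + 5*s)*s)*F + s = (s*(5*F + 5*s))*F + s = F*s*(5*F + 5*s) + s = s + F*s*(5*F + 5*s))
c(A) = 2*A*(-300 + A) (c(A) = (2*A)*(-300 + A) = 2*A*(-300 + A))
(((-59871 + 35018) + c(X(-7, 15))) - 225188) + 60018 = (((-59871 + 35018) + 2*(-7*(1 + 5*15² + 5*15*(-7)))*(-300 - 7*(1 + 5*15² + 5*15*(-7)))) - 225188) + 60018 = ((-24853 + 2*(-7*(1 + 5*225 - 525))*(-300 - 7*(1 + 5*225 - 525))) - 225188) + 60018 = ((-24853 + 2*(-7*(1 + 1125 - 525))*(-300 - 7*(1 + 1125 - 525))) - 225188) + 60018 = ((-24853 + 2*(-7*601)*(-300 - 7*601)) - 225188) + 60018 = ((-24853 + 2*(-4207)*(-300 - 4207)) - 225188) + 60018 = ((-24853 + 2*(-4207)*(-4507)) - 225188) + 60018 = ((-24853 + 37921898) - 225188) + 60018 = (37897045 - 225188) + 60018 = 37671857 + 60018 = 37731875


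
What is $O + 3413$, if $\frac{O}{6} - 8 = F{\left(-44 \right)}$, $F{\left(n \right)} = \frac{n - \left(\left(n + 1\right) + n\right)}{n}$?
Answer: $\frac{76013}{22} \approx 3455.1$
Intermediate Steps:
$F{\left(n \right)} = \frac{-1 - n}{n}$ ($F{\left(n \right)} = \frac{n - \left(\left(1 + n\right) + n\right)}{n} = \frac{n - \left(1 + 2 n\right)}{n} = \frac{-1 - n}{n}$)
$O = \frac{927}{22}$ ($O = 48 + 6 \frac{-1 - -44}{-44} = 48 + 6 \left(- \frac{-1 + 44}{44}\right) = 48 + 6 \left(\left(- \frac{1}{44}\right) 43\right) = 48 + 6 \left(- \frac{43}{44}\right) = 48 - \frac{129}{22} = \frac{927}{22} \approx 42.136$)
$O + 3413 = \frac{927}{22} + 3413 = \frac{76013}{22}$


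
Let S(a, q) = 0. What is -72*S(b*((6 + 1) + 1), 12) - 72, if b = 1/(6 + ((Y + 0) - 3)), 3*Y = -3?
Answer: -72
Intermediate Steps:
Y = -1 (Y = (⅓)*(-3) = -1)
b = ½ (b = 1/(6 + ((-1 + 0) - 3)) = 1/(6 + (-1 - 3)) = 1/(6 - 4) = 1/2 = ½ ≈ 0.50000)
-72*S(b*((6 + 1) + 1), 12) - 72 = -72*0 - 72 = 0 - 72 = -72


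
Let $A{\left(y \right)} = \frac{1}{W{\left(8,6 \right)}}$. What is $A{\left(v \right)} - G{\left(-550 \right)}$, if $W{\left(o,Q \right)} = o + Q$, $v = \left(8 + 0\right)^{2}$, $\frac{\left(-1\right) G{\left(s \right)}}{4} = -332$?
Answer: $- \frac{18591}{14} \approx -1327.9$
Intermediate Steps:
$G{\left(s \right)} = 1328$ ($G{\left(s \right)} = \left(-4\right) \left(-332\right) = 1328$)
$v = 64$ ($v = 8^{2} = 64$)
$W{\left(o,Q \right)} = Q + o$
$A{\left(y \right)} = \frac{1}{14}$ ($A{\left(y \right)} = \frac{1}{6 + 8} = \frac{1}{14}$)
$A{\left(v \right)} - G{\left(-550 \right)} = \frac{1}{14} - 1328 = - \frac{18591}{14}$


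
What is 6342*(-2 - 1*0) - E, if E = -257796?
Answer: 245112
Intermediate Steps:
6342*(-2 - 1*0) - E = 6342*(-2 - 1*0) - 1*(-257796) = 6342*(-2 + 0) + 257796 = 6342*(-2) + 257796 = -12684 + 257796 = 245112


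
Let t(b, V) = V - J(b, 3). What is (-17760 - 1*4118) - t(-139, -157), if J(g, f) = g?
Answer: -21860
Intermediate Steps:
t(b, V) = V - b
(-17760 - 1*4118) - t(-139, -157) = (-17760 - 1*4118) - (-157 - 1*(-139)) = (-17760 - 4118) - (-157 + 139) = -21878 - 1*(-18) = -21878 + 18 = -21860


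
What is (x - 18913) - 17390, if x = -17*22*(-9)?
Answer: -32937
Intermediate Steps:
x = 3366 (x = -374*(-9) = 3366)
(x - 18913) - 17390 = (3366 - 18913) - 17390 = -15547 - 17390 = -32937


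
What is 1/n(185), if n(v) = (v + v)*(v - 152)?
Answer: 1/12210 ≈ 8.1900e-5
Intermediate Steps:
n(v) = 2*v*(-152 + v) (n(v) = (2*v)*(-152 + v) = 2*v*(-152 + v))
1/n(185) = 1/(2*185*(-152 + 185)) = 1/(2*185*33) = 1/12210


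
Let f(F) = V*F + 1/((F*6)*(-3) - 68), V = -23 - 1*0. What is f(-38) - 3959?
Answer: -1900359/616 ≈ -3085.0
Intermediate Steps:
V = -23 (V = -23 + 0 = -23)
f(F) = 1/(-68 - 18*F) - 23*F (f(F) = -23*F + 1/((F*6)*(-3) - 68) = -23*F + 1/((6*F)*(-3) - 68) = -23*F + 1/(-18*F - 68) = -23*F + 1/(-68 - 18*F) = 1/(-68 - 18*F) - 23*F)
f(-38) - 3959 = (-1 - 1564*(-38) - 414*(-38)²)/(2*(34 + 9*(-38))) - 3959 = (-1 + 59432 - 414*1444)/(2*(34 - 342)) - 3959 = (½)*(-1 + 59432 - 597816)/(-308) - 3959 = (½)*(-1/308)*(-538385) - 3959 = 538385/616 - 3959 = -1900359/616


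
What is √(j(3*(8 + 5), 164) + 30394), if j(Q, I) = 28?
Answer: √30422 ≈ 174.42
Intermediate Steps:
√(j(3*(8 + 5), 164) + 30394) = √(28 + 30394) = √30422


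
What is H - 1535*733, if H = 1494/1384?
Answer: -778606513/692 ≈ -1.1252e+6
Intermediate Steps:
H = 747/692 (H = 1494*(1/1384) = 747/692 ≈ 1.0795)
H - 1535*733 = 747/692 - 1535*733 = 747/692 - 1125155 = -778606513/692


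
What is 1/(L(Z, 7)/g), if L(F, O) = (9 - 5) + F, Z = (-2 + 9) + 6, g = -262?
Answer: -262/17 ≈ -15.412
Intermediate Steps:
Z = 13 (Z = 7 + 6 = 13)
L(F, O) = 4 + F
1/(L(Z, 7)/g) = 1/((4 + 13)/(-262)) = 1/(17*(-1/262)) = 1/(-17/262) = -262/17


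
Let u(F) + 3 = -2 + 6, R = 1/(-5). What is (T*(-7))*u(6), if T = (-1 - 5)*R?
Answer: -42/5 ≈ -8.4000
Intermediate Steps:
R = -⅕ ≈ -0.20000
T = 6/5 (T = (-1 - 5)*(-⅕) = -6*(-⅕) = 6/5 ≈ 1.2000)
u(F) = 1 (u(F) = -3 + (-2 + 6) = -3 + 4 = 1)
(T*(-7))*u(6) = ((6/5)*(-7))*1 = -42/5*1 = -42/5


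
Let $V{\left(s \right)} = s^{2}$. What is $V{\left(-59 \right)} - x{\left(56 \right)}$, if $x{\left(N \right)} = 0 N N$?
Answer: $3481$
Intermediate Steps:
$x{\left(N \right)} = 0$ ($x{\left(N \right)} = 0 N = 0$)
$V{\left(-59 \right)} - x{\left(56 \right)} = \left(-59\right)^{2} - 0 = 3481 + 0 = 3481$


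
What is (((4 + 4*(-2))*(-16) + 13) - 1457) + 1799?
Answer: 419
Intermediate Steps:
(((4 + 4*(-2))*(-16) + 13) - 1457) + 1799 = (((4 - 8)*(-16) + 13) - 1457) + 1799 = ((-4*(-16) + 13) - 1457) + 1799 = ((64 + 13) - 1457) + 1799 = (77 - 1457) + 1799 = -1380 + 1799 = 419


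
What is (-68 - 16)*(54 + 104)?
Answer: -13272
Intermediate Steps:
(-68 - 16)*(54 + 104) = -84*158 = -13272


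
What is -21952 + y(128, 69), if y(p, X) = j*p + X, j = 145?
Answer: -3323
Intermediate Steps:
y(p, X) = X + 145*p (y(p, X) = 145*p + X = X + 145*p)
-21952 + y(128, 69) = -21952 + (69 + 145*128) = -21952 + (69 + 18560) = -21952 + 18629 = -3323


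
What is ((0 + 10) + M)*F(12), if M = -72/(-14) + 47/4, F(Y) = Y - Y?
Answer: 0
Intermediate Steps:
F(Y) = 0
M = 473/28 (M = -72*(-1/14) + 47*(¼) = 36/7 + 47/4 = 473/28 ≈ 16.893)
((0 + 10) + M)*F(12) = ((0 + 10) + 473/28)*0 = (10 + 473/28)*0 = (753/28)*0 = 0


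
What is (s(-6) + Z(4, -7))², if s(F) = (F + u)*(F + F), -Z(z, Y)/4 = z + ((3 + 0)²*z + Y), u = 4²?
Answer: 63504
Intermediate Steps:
u = 16
Z(z, Y) = -40*z - 4*Y (Z(z, Y) = -4*(z + ((3 + 0)²*z + Y)) = -4*(z + (3²*z + Y)) = -4*(z + (9*z + Y)) = -4*(z + (Y + 9*z)) = -4*(Y + 10*z) = -40*z - 4*Y)
s(F) = 2*F*(16 + F) (s(F) = (F + 16)*(F + F) = (16 + F)*(2*F) = 2*F*(16 + F))
(s(-6) + Z(4, -7))² = (2*(-6)*(16 - 6) + (-40*4 - 4*(-7)))² = (2*(-6)*10 + (-160 + 28))² = (-120 - 132)² = (-252)² = 63504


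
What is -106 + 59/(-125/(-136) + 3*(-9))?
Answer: -384006/3547 ≈ -108.26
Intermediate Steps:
-106 + 59/(-125/(-136) + 3*(-9)) = -106 + 59/(-125*(-1/136) - 27) = -106 + 59/(125/136 - 27) = -106 + 59/(-3547/136) = -106 + 59*(-136/3547) = -106 - 8024/3547 = -384006/3547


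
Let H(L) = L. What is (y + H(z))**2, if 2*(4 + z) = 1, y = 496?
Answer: 970225/4 ≈ 2.4256e+5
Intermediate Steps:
z = -7/2 (z = -4 + (1/2)*1 = -4 + 1/2 = -7/2 ≈ -3.5000)
(y + H(z))**2 = (496 - 7/2)**2 = (985/2)**2 = 970225/4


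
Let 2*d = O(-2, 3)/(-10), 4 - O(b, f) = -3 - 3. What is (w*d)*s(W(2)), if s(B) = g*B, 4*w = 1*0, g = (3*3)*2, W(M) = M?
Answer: 0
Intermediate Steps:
O(b, f) = 10 (O(b, f) = 4 - (-3 - 3) = 4 - 1*(-6) = 4 + 6 = 10)
d = -1/2 (d = (10/(-10))/2 = (10*(-1/10))/2 = (1/2)*(-1) = -1/2 ≈ -0.50000)
g = 18 (g = 9*2 = 18)
w = 0 (w = (1*0)/4 = (1/4)*0 = 0)
s(B) = 18*B
(w*d)*s(W(2)) = (0*(-1/2))*(18*2) = 0*36 = 0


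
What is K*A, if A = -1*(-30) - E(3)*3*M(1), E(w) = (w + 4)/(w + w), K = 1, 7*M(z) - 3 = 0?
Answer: 57/2 ≈ 28.500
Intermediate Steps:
M(z) = 3/7 (M(z) = 3/7 + (⅐)*0 = 3/7 + 0 = 3/7)
E(w) = (4 + w)/(2*w) (E(w) = (4 + w)/((2*w)) = (4 + w)*(1/(2*w)) = (4 + w)/(2*w))
A = 57/2 (A = -1*(-30) - ((½)*(4 + 3)/3)*3*3/7 = 30 - ((½)*(⅓)*7)*3*3/7 = 30 - (7/6)*3*3/7 = 30 - 7*3/(2*7) = 30 - 1*3/2 = 30 - 3/2 = 57/2 ≈ 28.500)
K*A = 1*(57/2) = 57/2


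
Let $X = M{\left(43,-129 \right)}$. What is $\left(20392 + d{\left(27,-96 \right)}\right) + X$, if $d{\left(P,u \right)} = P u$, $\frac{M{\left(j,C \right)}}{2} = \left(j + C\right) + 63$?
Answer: $17754$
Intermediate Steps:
$M{\left(j,C \right)} = 126 + 2 C + 2 j$ ($M{\left(j,C \right)} = 2 \left(\left(j + C\right) + 63\right) = 2 \left(\left(C + j\right) + 63\right) = 2 \left(63 + C + j\right) = 126 + 2 C + 2 j$)
$X = -46$ ($X = 126 + 2 \left(-129\right) + 2 \cdot 43 = 126 - 258 + 86 = -46$)
$\left(20392 + d{\left(27,-96 \right)}\right) + X = \left(20392 + 27 \left(-96\right)\right) - 46 = \left(20392 - 2592\right) - 46 = 17800 - 46 = 17754$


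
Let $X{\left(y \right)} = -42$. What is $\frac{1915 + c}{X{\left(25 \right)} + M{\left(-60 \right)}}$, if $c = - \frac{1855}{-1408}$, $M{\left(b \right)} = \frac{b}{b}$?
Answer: $- \frac{2698175}{57728} \approx -46.739$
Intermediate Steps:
$M{\left(b \right)} = 1$
$c = \frac{1855}{1408}$ ($c = \left(-1855\right) \left(- \frac{1}{1408}\right) = \frac{1855}{1408} \approx 1.3175$)
$\frac{1915 + c}{X{\left(25 \right)} + M{\left(-60 \right)}} = \frac{1915 + \frac{1855}{1408}}{-42 + 1} = \frac{2698175}{1408 \left(-41\right)} = \frac{2698175}{1408} \left(- \frac{1}{41}\right) = - \frac{2698175}{57728}$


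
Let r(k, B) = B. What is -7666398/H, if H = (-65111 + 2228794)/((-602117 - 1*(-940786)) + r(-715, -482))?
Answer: -2592676140426/2163683 ≈ -1.1983e+6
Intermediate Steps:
H = 2163683/338187 (H = (-65111 + 2228794)/((-602117 - 1*(-940786)) - 482) = 2163683/((-602117 + 940786) - 482) = 2163683/(338669 - 482) = 2163683/338187 ≈ 6.3979)
-7666398/H = -7666398/2163683/338187 = -7666398*338187/2163683 = -2592676140426/2163683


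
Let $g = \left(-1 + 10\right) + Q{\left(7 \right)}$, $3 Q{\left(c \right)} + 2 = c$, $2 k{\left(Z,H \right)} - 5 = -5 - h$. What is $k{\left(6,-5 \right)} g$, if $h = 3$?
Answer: $-16$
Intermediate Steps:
$k{\left(Z,H \right)} = - \frac{3}{2}$ ($k{\left(Z,H \right)} = \frac{5}{2} + \frac{-5 - 3}{2} = \frac{5}{2} + \frac{1}{2} \left(-8\right) = \frac{5}{2} - 4 = - \frac{3}{2}$)
$Q{\left(c \right)} = - \frac{2}{3} + \frac{c}{3}$
$g = \frac{32}{3}$ ($g = \left(-1 + 10\right) + \left(- \frac{2}{3} + \frac{1}{3} \cdot 7\right) = 9 + \left(- \frac{2}{3} + \frac{7}{3}\right) = 9 + \frac{5}{3} = \frac{32}{3} \approx 10.667$)
$k{\left(6,-5 \right)} g = \left(- \frac{3}{2}\right) \frac{32}{3} = -16$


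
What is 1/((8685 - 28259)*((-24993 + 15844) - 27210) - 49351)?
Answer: 1/711641715 ≈ 1.4052e-9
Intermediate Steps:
1/((8685 - 28259)*((-24993 + 15844) - 27210) - 49351) = 1/(-19574*(-9149 - 27210) - 49351) = 1/(-19574*(-36359) - 49351) = 1/(711691066 - 49351) = 1/711641715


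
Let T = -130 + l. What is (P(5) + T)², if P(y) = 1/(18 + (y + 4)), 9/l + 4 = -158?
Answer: 49294441/2916 ≈ 16905.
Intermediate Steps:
l = -1/18 (l = 9/(-4 - 158) = 9/(-162) = 9*(-1/162) = -1/18 ≈ -0.055556)
P(y) = 1/(22 + y) (P(y) = 1/(18 + (4 + y)) = 1/(22 + y))
T = -2341/18 (T = -130 - 1/18 = -2341/18 ≈ -130.06)
(P(5) + T)² = (1/(22 + 5) - 2341/18)² = (1/27 - 2341/18)² = (-7021/54)² = 49294441/2916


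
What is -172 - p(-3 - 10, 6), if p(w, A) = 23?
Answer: -195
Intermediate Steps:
-172 - p(-3 - 10, 6) = -172 - 1*23 = -172 - 23 = -195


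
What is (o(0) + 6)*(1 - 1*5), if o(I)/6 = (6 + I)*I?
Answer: -24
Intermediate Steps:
o(I) = 6*I*(6 + I) (o(I) = 6*((6 + I)*I) = 6*(I*(6 + I)) = 6*I*(6 + I))
(o(0) + 6)*(1 - 1*5) = (6*0*(6 + 0) + 6)*(1 - 1*5) = (6*0*6 + 6)*(1 - 5) = (0 + 6)*(-4) = 6*(-4) = -24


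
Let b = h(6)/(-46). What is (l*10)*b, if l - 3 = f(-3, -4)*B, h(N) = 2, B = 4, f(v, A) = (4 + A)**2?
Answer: -30/23 ≈ -1.3043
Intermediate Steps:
l = 3 (l = 3 + (4 - 4)**2*4 = 3 + 0**2*4 = 3 + 0*4 = 3 + 0 = 3)
b = -1/23 (b = 2/(-46) = 2*(-1/46) = -1/23 ≈ -0.043478)
(l*10)*b = (3*10)*(-1/23) = 30*(-1/23) = -30/23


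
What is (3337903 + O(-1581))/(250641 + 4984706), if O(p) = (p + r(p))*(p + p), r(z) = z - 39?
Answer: 13459465/5235347 ≈ 2.5709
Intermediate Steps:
r(z) = -39 + z
O(p) = 2*p*(-39 + 2*p) (O(p) = (p + (-39 + p))*(p + p) = (-39 + 2*p)*(2*p) = 2*p*(-39 + 2*p))
(3337903 + O(-1581))/(250641 + 4984706) = (3337903 + 2*(-1581)*(-39 + 2*(-1581)))/(250641 + 4984706) = (3337903 + 2*(-1581)*(-39 - 3162))/5235347 = (3337903 + 2*(-1581)*(-3201))*(1/5235347) = (3337903 + 10121562)*(1/5235347) = 13459465*(1/5235347) = 13459465/5235347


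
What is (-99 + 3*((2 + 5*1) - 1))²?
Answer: 6561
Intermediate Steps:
(-99 + 3*((2 + 5*1) - 1))² = (-99 + 3*((2 + 5) - 1))² = (-99 + 3*(7 - 1))² = (-99 + 3*6)² = (-99 + 18)² = (-81)² = 6561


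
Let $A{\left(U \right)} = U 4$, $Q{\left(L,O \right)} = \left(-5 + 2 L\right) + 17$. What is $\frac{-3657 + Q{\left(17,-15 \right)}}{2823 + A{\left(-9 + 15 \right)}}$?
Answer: $- \frac{3611}{2847} \approx -1.2684$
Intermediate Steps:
$Q{\left(L,O \right)} = 12 + 2 L$
$A{\left(U \right)} = 4 U$
$\frac{-3657 + Q{\left(17,-15 \right)}}{2823 + A{\left(-9 + 15 \right)}} = \frac{-3657 + \left(12 + 2 \cdot 17\right)}{2823 + 4 \left(-9 + 15\right)} = \frac{-3657 + \left(12 + 34\right)}{2823 + 4 \cdot 6} = \frac{-3657 + 46}{2823 + 24} = - \frac{3611}{2847}$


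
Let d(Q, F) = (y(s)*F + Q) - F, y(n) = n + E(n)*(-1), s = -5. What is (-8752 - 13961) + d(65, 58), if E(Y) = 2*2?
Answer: -23228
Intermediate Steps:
E(Y) = 4
y(n) = -4 + n (y(n) = n + 4*(-1) = n - 4 = -4 + n)
d(Q, F) = Q - 10*F (d(Q, F) = ((-4 - 5)*F + Q) - F = (-9*F + Q) - F = (Q - 9*F) - F = Q - 10*F)
(-8752 - 13961) + d(65, 58) = (-8752 - 13961) + (65 - 10*58) = -22713 + (65 - 580) = -22713 - 515 = -23228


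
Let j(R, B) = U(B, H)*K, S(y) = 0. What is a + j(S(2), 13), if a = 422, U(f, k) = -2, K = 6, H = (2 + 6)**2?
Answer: 410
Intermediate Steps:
H = 64 (H = 8**2 = 64)
j(R, B) = -12 (j(R, B) = -2*6 = -12)
a + j(S(2), 13) = 422 - 12 = 410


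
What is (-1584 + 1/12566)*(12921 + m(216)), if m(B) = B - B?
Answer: -257186600103/12566 ≈ -2.0467e+7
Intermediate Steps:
m(B) = 0
(-1584 + 1/12566)*(12921 + m(216)) = (-1584 + 1/12566)*(12921 + 0) = (-1584 + 1/12566)*12921 = -19904543/12566*12921 = -257186600103/12566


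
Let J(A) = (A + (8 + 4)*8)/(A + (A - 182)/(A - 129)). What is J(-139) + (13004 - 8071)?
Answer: 182192147/36931 ≈ 4933.3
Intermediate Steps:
J(A) = (96 + A)/(A + (-182 + A)/(-129 + A)) (J(A) = (A + 12*8)/(A + (-182 + A)/(-129 + A)) = (A + 96)/(A + (-182 + A)/(-129 + A)) = (96 + A)/(A + (-182 + A)/(-129 + A)))
J(-139) + (13004 - 8071) = (12384 - 1*(-139)² + 33*(-139))/(182 - 1*(-139)² + 128*(-139)) + (13004 - 8071) = (12384 - 1*19321 - 4587)/(182 - 1*19321 - 17792) + 4933 = (12384 - 19321 - 4587)/(182 - 19321 - 17792) + 4933 = -11524/(-36931) + 4933 = -1/36931*(-11524) + 4933 = 11524/36931 + 4933 = 182192147/36931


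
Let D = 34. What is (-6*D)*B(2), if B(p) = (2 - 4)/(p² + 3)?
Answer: 408/7 ≈ 58.286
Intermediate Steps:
B(p) = -2/(3 + p²)
(-6*D)*B(2) = (-6*34)*(-2/(3 + 2²)) = -(-408)/(3 + 4) = -(-408)/7 = -204*(-2/7) = 408/7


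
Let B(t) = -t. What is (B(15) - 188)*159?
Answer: -32277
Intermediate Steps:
(B(15) - 188)*159 = (-1*15 - 188)*159 = (-15 - 188)*159 = -203*159 = -32277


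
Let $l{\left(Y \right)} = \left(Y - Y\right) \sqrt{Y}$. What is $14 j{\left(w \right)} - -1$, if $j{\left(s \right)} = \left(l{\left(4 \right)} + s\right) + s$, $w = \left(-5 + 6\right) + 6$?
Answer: $197$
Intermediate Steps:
$w = 7$ ($w = 1 + 6 = 7$)
$l{\left(Y \right)} = 0$ ($l{\left(Y \right)} = 0 \sqrt{Y} = 0$)
$j{\left(s \right)} = 2 s$ ($j{\left(s \right)} = \left(0 + s\right) + s = s + s = 2 s$)
$14 j{\left(w \right)} - -1 = 14 \cdot 2 \cdot 7 - -1 = 14 \cdot 14 + \left(-3 + 4\right) = 196 + 1 = 197$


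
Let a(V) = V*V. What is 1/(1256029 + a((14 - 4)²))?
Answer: 1/1266029 ≈ 7.8987e-7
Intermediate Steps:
a(V) = V²
1/(1256029 + a((14 - 4)²)) = 1/(1256029 + ((14 - 4)²)²) = 1/(1256029 + (10²)²) = 1/(1256029 + 100²) = 1/(1256029 + 10000) = 1/1266029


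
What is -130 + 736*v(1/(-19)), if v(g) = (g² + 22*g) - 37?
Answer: -10184594/361 ≈ -28212.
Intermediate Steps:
v(g) = -37 + g² + 22*g
-130 + 736*v(1/(-19)) = -130 + 736*(-37 + (1/(-19))² + 22/(-19)) = -130 + 736*(-37 + (-1/19)² + 22*(-1/19)) = -130 + 736*(-37 + 1/361 - 22/19) = -130 + 736*(-13774/361) = -130 - 10137664/361 = -10184594/361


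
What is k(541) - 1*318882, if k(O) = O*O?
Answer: -26201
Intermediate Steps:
k(O) = O²
k(541) - 1*318882 = 541² - 1*318882 = 292681 - 318882 = -26201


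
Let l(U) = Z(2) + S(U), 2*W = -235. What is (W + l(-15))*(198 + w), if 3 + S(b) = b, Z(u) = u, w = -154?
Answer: -5874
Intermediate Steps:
W = -235/2 (W = (½)*(-235) = -235/2 ≈ -117.50)
S(b) = -3 + b
l(U) = -1 + U (l(U) = 2 + (-3 + U) = -1 + U)
(W + l(-15))*(198 + w) = (-235/2 + (-1 - 15))*(198 - 154) = (-235/2 - 16)*44 = -267/2*44 = -5874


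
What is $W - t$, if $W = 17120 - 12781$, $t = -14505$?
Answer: $18844$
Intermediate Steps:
$W = 4339$ ($W = 17120 - 12781 = 4339$)
$W - t = 4339 - -14505 = 4339 + 14505 = 18844$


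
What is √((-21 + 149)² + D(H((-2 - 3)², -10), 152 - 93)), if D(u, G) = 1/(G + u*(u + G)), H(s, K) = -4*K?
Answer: √264640286643/4019 ≈ 128.00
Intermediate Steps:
D(u, G) = 1/(G + u*(G + u))
√((-21 + 149)² + D(H((-2 - 3)², -10), 152 - 93)) = √((-21 + 149)² + 1/((152 - 93) + (-4*(-10))² + (152 - 93)*(-4*(-10)))) = √(128² + 1/(59 + 40² + 59*40)) = √(16384 + 1/(59 + 1600 + 2360)) = √(16384 + 1/4019) = √(65847297/4019) = √264640286643/4019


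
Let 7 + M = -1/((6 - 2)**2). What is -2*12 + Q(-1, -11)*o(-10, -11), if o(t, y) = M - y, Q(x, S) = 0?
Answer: -24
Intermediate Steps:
M = -113/16 (M = -7 - 1/((6 - 2)**2) = -7 - 1/(4**2) = -7 - 1/16 = -113/16 ≈ -7.0625)
o(t, y) = -113/16 - y
-2*12 + Q(-1, -11)*o(-10, -11) = -2*12 + 0*(-113/16 - 1*(-11)) = -24 + 0*(-113/16 + 11) = -24 + 0*(63/16) = -24 + 0 = -24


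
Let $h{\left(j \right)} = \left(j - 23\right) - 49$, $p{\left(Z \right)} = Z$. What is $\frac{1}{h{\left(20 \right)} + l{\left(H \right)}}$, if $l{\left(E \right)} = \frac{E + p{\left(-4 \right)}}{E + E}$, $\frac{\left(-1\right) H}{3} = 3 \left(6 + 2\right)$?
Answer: $- \frac{36}{1853} \approx -0.019428$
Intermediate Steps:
$H = -72$ ($H = - 3 \cdot 3 \left(6 + 2\right) = - 3 \cdot 3 \cdot 8 = \left(-3\right) 24 = -72$)
$h{\left(j \right)} = -72 + j$ ($h{\left(j \right)} = \left(j - 23\right) - 49 = \left(-23 + j\right) - 49 = -72 + j$)
$l{\left(E \right)} = \frac{-4 + E}{2 E}$ ($l{\left(E \right)} = \frac{E - 4}{E + E} = \frac{-4 + E}{2 E}$)
$\frac{1}{h{\left(20 \right)} + l{\left(H \right)}} = \frac{1}{\left(-72 + 20\right) + \frac{-4 - 72}{2 \left(-72\right)}} = \frac{1}{-52 + \frac{1}{2} \left(- \frac{1}{72}\right) \left(-76\right)} = \frac{1}{-52 + \frac{19}{36}} = \frac{1}{- \frac{1853}{36}} = - \frac{36}{1853}$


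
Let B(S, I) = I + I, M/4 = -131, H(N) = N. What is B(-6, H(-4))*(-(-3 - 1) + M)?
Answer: 4160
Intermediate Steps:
M = -524 (M = 4*(-131) = -524)
B(S, I) = 2*I
B(-6, H(-4))*(-(-3 - 1) + M) = (2*(-4))*(-(-3 - 1) - 524) = -8*(-1*(-4) - 524) = -8*(4 - 524) = -8*(-520) = 4160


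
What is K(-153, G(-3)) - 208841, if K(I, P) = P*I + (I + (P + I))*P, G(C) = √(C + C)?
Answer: -208847 - 459*I*√6 ≈ -2.0885e+5 - 1124.3*I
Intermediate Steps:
G(C) = √2*√C (G(C) = √(2*C) = √2*√C)
K(I, P) = I*P + P*(P + 2*I) (K(I, P) = I*P + (I + (I + P))*P = I*P + (P + 2*I)*P = I*P + P*(P + 2*I))
K(-153, G(-3)) - 208841 = (√2*√(-3))*(√2*√(-3) + 3*(-153)) - 208841 = (√2*(I*√3))*(√2*(I*√3) - 459) - 208841 = (I*√6)*(I*√6 - 459) - 208841 = (I*√6)*(-459 + I*√6) - 208841 = I*√6*(-459 + I*√6) - 208841 = -208841 + I*√6*(-459 + I*√6)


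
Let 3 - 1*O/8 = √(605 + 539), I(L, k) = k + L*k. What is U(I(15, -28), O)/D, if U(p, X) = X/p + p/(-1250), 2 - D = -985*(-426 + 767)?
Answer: 10669/11756045000 + √286/9404836 ≈ 2.7057e-6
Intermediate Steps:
D = 335887 (D = 2 - (-985)*(-426 + 767) = 2 - (-985)*341 = 2 - 1*(-335885) = 2 + 335885 = 335887)
O = 24 - 16*√286 (O = 24 - 8*√(605 + 539) = 24 - 16*√286 ≈ -246.58)
U(p, X) = -p/1250 + X/p (U(p, X) = X/p + p*(-1/1250) = X/p - p/1250 = -p/1250 + X/p)
U(I(15, -28), O)/D = (-(-14)*(1 + 15)/625 + (24 - 16*√286)/((-28*(1 + 15))))/335887 = (-(-14)*16/625 + (24 - 16*√286)/((-28*16)))*(1/335887) = (-1/1250*(-448) + (24 - 16*√286)/(-448))*(1/335887) = (224/625 + (24 - 16*√286)*(-1/448))*(1/335887) = (224/625 + (-3/56 + √286/28))*(1/335887) = (10669/35000 + √286/28)*(1/335887) = 10669/11756045000 + √286/9404836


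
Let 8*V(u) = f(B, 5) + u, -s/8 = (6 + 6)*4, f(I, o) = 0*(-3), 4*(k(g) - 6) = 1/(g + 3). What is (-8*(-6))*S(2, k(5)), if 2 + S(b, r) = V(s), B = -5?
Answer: -2400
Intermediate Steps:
k(g) = 6 + 1/(4*(3 + g)) (k(g) = 6 + 1/(4*(g + 3)) = 6 + 1/(4*(3 + g)))
f(I, o) = 0
s = -384 (s = -8*(6 + 6)*4 = -96*4 = -8*48 = -384)
V(u) = u/8 (V(u) = (0 + u)/8 = u/8)
S(b, r) = -50 (S(b, r) = -2 + (1/8)*(-384) = -2 - 48 = -50)
(-8*(-6))*S(2, k(5)) = -8*(-6)*(-50) = 48*(-50) = -2400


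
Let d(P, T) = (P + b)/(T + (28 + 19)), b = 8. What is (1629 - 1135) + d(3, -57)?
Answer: 4929/10 ≈ 492.90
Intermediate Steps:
d(P, T) = (8 + P)/(47 + T) (d(P, T) = (P + 8)/(T + (28 + 19)) = (8 + P)/(T + 47) = (8 + P)/(47 + T))
(1629 - 1135) + d(3, -57) = (1629 - 1135) + (8 + 3)/(47 - 57) = 494 + 11/(-10) = 494 - ⅒*11 = 494 - 11/10 = 4929/10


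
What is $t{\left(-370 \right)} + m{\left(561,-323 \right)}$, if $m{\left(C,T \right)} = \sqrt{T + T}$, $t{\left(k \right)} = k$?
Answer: $-370 + i \sqrt{646} \approx -370.0 + 25.417 i$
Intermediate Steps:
$m{\left(C,T \right)} = \sqrt{2} \sqrt{T}$ ($m{\left(C,T \right)} = \sqrt{2 T} = \sqrt{2} \sqrt{T}$)
$t{\left(-370 \right)} + m{\left(561,-323 \right)} = -370 + \sqrt{2} \sqrt{-323} = -370 + \sqrt{2} i \sqrt{323} = -370 + i \sqrt{646}$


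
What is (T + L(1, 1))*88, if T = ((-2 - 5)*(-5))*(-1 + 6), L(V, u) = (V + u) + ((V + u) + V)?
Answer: 15840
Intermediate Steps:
L(V, u) = 2*u + 3*V (L(V, u) = (V + u) + (u + 2*V) = 2*u + 3*V)
T = 175 (T = -7*(-5)*5 = 35*5 = 175)
(T + L(1, 1))*88 = (175 + (2*1 + 3*1))*88 = (175 + (2 + 3))*88 = (175 + 5)*88 = 180*88 = 15840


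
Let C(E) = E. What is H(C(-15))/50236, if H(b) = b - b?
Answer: 0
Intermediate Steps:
H(b) = 0
H(C(-15))/50236 = 0/50236 = 0*(1/50236) = 0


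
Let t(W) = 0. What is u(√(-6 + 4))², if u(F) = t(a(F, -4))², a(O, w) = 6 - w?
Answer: 0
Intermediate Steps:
u(F) = 0 (u(F) = 0² = 0)
u(√(-6 + 4))² = 0² = 0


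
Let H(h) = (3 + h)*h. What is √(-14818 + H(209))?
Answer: √29490 ≈ 171.73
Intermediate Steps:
H(h) = h*(3 + h)
√(-14818 + H(209)) = √(-14818 + 209*(3 + 209)) = √(-14818 + 209*212) = √(-14818 + 44308) = √29490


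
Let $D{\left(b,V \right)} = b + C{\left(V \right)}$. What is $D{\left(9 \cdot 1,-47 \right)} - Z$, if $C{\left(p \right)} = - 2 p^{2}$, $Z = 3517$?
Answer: $-7926$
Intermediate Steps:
$D{\left(b,V \right)} = b - 2 V^{2}$
$D{\left(9 \cdot 1,-47 \right)} - Z = \left(9 \cdot 1 - 2 \left(-47\right)^{2}\right) - 3517 = \left(9 - 4418\right) - 3517 = -4409 - 3517 = -7926$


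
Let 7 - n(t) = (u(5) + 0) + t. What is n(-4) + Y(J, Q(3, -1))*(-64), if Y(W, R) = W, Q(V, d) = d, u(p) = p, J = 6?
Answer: -378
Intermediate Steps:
n(t) = 2 - t (n(t) = 7 - ((5 + 0) + t) = 7 - (5 + t) = 7 + (-5 - t) = 2 - t)
n(-4) + Y(J, Q(3, -1))*(-64) = (2 - 1*(-4)) + 6*(-64) = (2 + 4) - 384 = 6 - 384 = -378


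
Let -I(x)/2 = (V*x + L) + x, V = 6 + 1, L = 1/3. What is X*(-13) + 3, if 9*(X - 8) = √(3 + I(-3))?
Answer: -101 - 13*√453/27 ≈ -111.25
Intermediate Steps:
L = ⅓ (L = 1*(⅓) = ⅓ ≈ 0.33333)
V = 7
I(x) = -⅔ - 16*x (I(x) = -2*((7*x + ⅓) + x) = -2*((⅓ + 7*x) + x) = -2*(⅓ + 8*x) = -⅔ - 16*x)
X = 8 + √453/27 (X = 8 + √(3 + (-⅔ - 16*(-3)))/9 = 8 + √(3 + (-⅔ + 48))/9 = 8 + √(3 + 142/3)/9 = 8 + √(151/3)/9 = 8 + (√453/3)/9 = 8 + √453/27 ≈ 8.7883)
X*(-13) + 3 = (8 + √453/27)*(-13) + 3 = (-104 - 13*√453/27) + 3 = -101 - 13*√453/27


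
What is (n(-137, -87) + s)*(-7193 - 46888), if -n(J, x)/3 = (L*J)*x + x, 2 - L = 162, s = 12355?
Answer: -310086176616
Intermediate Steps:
L = -160 (L = 2 - 1*162 = 2 - 162 = -160)
n(J, x) = -3*x + 480*J*x (n(J, x) = -3*((-160*J)*x + x) = -3*(-160*J*x + x) = -3*(x - 160*J*x) = -3*x + 480*J*x)
(n(-137, -87) + s)*(-7193 - 46888) = (3*(-87)*(-1 + 160*(-137)) + 12355)*(-7193 - 46888) = (3*(-87)*(-1 - 21920) + 12355)*(-54081) = (3*(-87)*(-21921) + 12355)*(-54081) = (5721381 + 12355)*(-54081) = 5733736*(-54081) = -310086176616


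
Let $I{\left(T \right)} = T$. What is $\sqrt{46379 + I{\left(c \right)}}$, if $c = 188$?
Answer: $\sqrt{46567} \approx 215.79$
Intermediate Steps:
$\sqrt{46379 + I{\left(c \right)}} = \sqrt{46379 + 188} = \sqrt{46567}$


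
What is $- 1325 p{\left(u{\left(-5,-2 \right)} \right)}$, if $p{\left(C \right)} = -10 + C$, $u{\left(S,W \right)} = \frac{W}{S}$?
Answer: $12720$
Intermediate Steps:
$- 1325 p{\left(u{\left(-5,-2 \right)} \right)} = - 1325 \left(-10 - \frac{2}{-5}\right) = - 1325 \left(-10 - - \frac{2}{5}\right) = - 1325 \left(-10 + \frac{2}{5}\right) = \left(-1325\right) \left(- \frac{48}{5}\right) = 12720$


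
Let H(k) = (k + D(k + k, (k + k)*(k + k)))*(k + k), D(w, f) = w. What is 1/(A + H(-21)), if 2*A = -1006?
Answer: 1/2143 ≈ 0.00046664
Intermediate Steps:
A = -503 (A = (½)*(-1006) = -503)
H(k) = 6*k² (H(k) = (k + (k + k))*(k + k) = (k + 2*k)*(2*k) = (3*k)*(2*k) = 6*k²)
1/(A + H(-21)) = 1/(-503 + 6*(-21)²) = 1/(-503 + 6*441) = 1/(-503 + 2646) = 1/2143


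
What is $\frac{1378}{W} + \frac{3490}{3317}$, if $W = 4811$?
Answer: $\frac{21361216}{15958087} \approx 1.3386$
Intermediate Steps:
$\frac{1378}{W} + \frac{3490}{3317} = \frac{1378}{4811} + \frac{3490}{3317} = \frac{21361216}{15958087}$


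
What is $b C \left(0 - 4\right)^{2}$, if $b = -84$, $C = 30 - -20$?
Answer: $-67200$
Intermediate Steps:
$C = 50$ ($C = 30 + 20 = 50$)
$b C \left(0 - 4\right)^{2} = \left(-84\right) 50 \left(0 - 4\right)^{2} = - 4200 \left(-4\right)^{2} = \left(-4200\right) 16 = -67200$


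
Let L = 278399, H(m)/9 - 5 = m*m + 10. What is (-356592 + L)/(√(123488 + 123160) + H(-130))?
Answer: -3967903785/7725082859 + 156386*√61662/23175248577 ≈ -0.51196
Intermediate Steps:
H(m) = 135 + 9*m² (H(m) = 45 + 9*(m*m + 10) = 45 + 9*(m² + 10) = 45 + 9*(10 + m²) = 45 + (90 + 9*m²) = 135 + 9*m²)
(-356592 + L)/(√(123488 + 123160) + H(-130)) = (-356592 + 278399)/(√(123488 + 123160) + (135 + 9*(-130)²)) = -78193/(√246648 + (135 + 9*16900)) = -78193/(2*√61662 + (135 + 152100)) = -78193/(2*√61662 + 152235) = -78193/(152235 + 2*√61662)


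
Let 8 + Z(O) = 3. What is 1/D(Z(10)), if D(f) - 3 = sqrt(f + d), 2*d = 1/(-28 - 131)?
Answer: 954/4453 - I*sqrt(505938)/4453 ≈ 0.21424 - 0.15973*I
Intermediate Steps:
d = -1/318 (d = 1/(2*(-28 - 131)) = (1/2)/(-159) = (1/2)*(-1/159) = -1/318 ≈ -0.0031447)
Z(O) = -5 (Z(O) = -8 + 3 = -5)
D(f) = 3 + sqrt(-1/318 + f) (D(f) = 3 + sqrt(f - 1/318) = 3 + sqrt(-1/318 + f))
1/D(Z(10)) = 1/(3 + sqrt(-318 + 101124*(-5))/318) = 1/(3 + sqrt(-318 - 505620)/318) = 1/(3 + sqrt(-505938)/318) = 1/(3 + (I*sqrt(505938))/318) = 1/(3 + I*sqrt(505938)/318)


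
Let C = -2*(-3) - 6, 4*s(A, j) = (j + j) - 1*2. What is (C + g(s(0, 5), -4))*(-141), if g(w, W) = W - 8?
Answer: 1692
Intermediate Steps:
s(A, j) = -½ + j/2 (s(A, j) = ((j + j) - 1*2)/4 = (2*j - 2)/4 = (-2 + 2*j)/4 = -½ + j/2)
g(w, W) = -8 + W
C = 0 (C = 6 - 6 = 0)
(C + g(s(0, 5), -4))*(-141) = (0 + (-8 - 4))*(-141) = (0 - 12)*(-141) = -12*(-141) = 1692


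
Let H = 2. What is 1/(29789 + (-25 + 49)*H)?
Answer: 1/29837 ≈ 3.3515e-5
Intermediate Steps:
1/(29789 + (-25 + 49)*H) = 1/(29789 + (-25 + 49)*2) = 1/(29789 + 24*2) = 1/(29789 + 48) = 1/29837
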